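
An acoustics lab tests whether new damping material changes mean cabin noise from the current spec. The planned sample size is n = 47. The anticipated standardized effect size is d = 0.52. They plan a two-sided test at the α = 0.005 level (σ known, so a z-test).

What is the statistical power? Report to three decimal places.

Noncentrality parameter: δ = d·√n = 0.52 × √47 = 3.5649
Two-sided α = 0.005 → critical value z_{0.0025} = 2.807.
Power = Φ(δ − 2.807) + Φ(−δ − 2.807) = Φ(0.758) + Φ(-6.372) = 0.7757 + 0.0000 = 0.7757.

Power ≈ 0.776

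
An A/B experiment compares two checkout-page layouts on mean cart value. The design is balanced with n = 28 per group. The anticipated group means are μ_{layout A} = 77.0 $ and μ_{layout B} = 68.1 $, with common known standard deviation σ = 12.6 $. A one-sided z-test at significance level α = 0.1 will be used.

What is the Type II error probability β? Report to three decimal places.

Standardized effect: d = |μ_{layout A} − μ_{layout B}| / σ = |77.0 − 68.1| / 12.6 = 0.7063
Noncentrality parameter: δ = d·√(n/2) = 0.7063 × √(28/2) = 2.6429
Critical value for a one-sided test at α = 0.1: z_α = 1.282.
Power = P(Z > 1.282 − δ) = Φ(1.361) = 0.9133.
Type II error: β = 1 − power = 1 − 0.9133 = 0.0867.

β ≈ 0.087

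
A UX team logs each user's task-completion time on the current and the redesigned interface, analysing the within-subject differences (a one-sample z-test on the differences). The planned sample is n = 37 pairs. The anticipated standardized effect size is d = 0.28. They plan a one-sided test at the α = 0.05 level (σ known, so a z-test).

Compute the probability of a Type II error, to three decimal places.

Noncentrality parameter: δ = d·√n = 0.28 × √37 = 1.7032
One-sided α = 0.05 → critical value z_{0.05} = 1.645.
Power = Φ(δ − 1.645) = Φ(0.058) = 0.5233.
Type II error: β = 1 − power = 1 − 0.5233 = 0.4767.

β ≈ 0.477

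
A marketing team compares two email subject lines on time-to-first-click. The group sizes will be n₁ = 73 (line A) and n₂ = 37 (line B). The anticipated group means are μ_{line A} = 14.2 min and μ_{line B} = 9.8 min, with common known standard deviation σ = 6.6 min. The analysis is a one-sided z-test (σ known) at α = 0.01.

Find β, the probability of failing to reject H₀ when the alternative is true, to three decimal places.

Standardized effect: d = |μ_{line A} − μ_{line B}| / σ = |14.2 − 9.8| / 6.6 = 0.6667
Noncentrality parameter: δ = d / √(1/n₁ + 1/n₂) = 0.6667 / √(1/73 + 1/37) = 3.3035
One-sided α = 0.01 → critical value z_{0.01} = 2.326.
Power = P(Z > 2.326 − δ) = Φ(0.977) = 0.8358.
Type II error: β = 1 − power = 1 − 0.8358 = 0.1642.

β ≈ 0.164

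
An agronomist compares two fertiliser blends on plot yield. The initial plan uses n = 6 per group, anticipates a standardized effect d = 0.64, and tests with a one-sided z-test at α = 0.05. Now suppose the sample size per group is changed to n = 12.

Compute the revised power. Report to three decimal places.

Power ≈ 0.469

With n = 12 per group: δ = d·√(n/2) = 0.64 × √(12/2) = 1.5677. Critical value z_{0.05} = 1.645.
Revised power = P(Z > 1.645 − δ) = Φ(-0.077) = 0.4692.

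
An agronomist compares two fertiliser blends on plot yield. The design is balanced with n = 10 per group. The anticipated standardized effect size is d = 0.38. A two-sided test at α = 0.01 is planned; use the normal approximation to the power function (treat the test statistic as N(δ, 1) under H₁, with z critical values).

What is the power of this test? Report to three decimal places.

Power ≈ 0.042

Noncentrality parameter: δ = d·√(n/2) = 0.38 × √(10/2) = 0.8497
Two-sided α = 0.01 → critical value z_{0.005} = 2.576.
Power = Φ(δ − 2.576) + Φ(−δ − 2.576) = Φ(-1.726) + Φ(-3.426) = 0.0422 + 0.0003 = 0.0425.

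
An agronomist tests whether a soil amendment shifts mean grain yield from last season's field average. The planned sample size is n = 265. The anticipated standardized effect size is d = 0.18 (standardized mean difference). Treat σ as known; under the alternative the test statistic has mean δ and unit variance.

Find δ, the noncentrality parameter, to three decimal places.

The noncentrality parameter scales effect size by the design's sample-size factor: δ = d·√n = 0.18 × √265 = 2.9302

δ ≈ 2.930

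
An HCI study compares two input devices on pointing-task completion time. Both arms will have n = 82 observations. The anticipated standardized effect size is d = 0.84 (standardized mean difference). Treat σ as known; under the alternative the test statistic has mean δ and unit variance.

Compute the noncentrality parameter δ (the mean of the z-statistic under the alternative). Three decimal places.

δ = d·√(n/2) = 0.84 × √(82/2) = 5.3786

δ ≈ 5.379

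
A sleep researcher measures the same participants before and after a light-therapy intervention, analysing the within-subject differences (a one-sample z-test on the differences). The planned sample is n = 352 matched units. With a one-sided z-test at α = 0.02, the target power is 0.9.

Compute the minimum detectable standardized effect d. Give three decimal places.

d ≈ 0.178

Required noncentrality: δ = z_{0.02} + z_{0.10} = 2.054 + 1.282 = 3.335.
δ = d·√n ⇒ d = δ/√n = 3.335/√352 = 0.1778.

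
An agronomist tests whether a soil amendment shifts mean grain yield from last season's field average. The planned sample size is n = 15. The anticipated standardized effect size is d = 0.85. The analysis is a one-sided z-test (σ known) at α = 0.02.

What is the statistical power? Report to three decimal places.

Power ≈ 0.892

Noncentrality parameter: λ = d·√n = 0.85 × √15 = 3.2920
Critical value for a one-sided test at α = 0.02: z_α = 2.054.
Power = Φ(λ − 2.054) = Φ(1.238) = 0.8922.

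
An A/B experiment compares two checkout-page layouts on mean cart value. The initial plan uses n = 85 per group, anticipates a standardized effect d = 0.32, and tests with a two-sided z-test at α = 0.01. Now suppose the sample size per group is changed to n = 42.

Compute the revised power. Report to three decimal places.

Power ≈ 0.134

With n = 42 per group: δ = d·√(n/2) = 0.32 × √(42/2) = 1.4664. Critical value z_{0.005} = 2.576.
Revised power = Φ(δ − 2.576) + Φ(−δ − 2.576) = Φ(-1.109) + Φ(-4.042) = 0.1336 + 0.0000 = 0.1337.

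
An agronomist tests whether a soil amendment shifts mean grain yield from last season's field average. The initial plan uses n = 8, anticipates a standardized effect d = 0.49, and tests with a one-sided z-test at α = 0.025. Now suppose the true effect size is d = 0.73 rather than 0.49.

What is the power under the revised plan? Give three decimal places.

With d = 0.73: δ = d·√n = 0.73 × √8 = 2.0648. Critical value z_{0.025} = 1.960.
Revised power = Φ(δ − 1.960) = Φ(0.105) = 0.5417.

Power ≈ 0.542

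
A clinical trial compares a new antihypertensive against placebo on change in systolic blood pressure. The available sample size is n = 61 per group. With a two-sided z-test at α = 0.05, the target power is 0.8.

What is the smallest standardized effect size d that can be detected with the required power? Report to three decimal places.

Need Φ(δ − 1.960) = 0.8, so δ = 1.960 + 0.842 = 2.802.
(Lower-tail contribution to power is negligible for δ > 0.)
δ = d·√(n/2) ⇒ d = δ/√(n/2) = 2.802/√(61/2) = 0.5073.

d ≈ 0.507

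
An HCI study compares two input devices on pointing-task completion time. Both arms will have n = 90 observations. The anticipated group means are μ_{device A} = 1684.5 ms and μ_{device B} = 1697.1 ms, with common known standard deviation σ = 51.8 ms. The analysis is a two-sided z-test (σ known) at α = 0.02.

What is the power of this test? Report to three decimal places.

Power ≈ 0.244

Standardized effect: d = |μ_{device A} − μ_{device B}| / σ = |1684.5 − 1697.1| / 51.8 = 0.2432
Noncentrality parameter: δ = d·√(n/2) = 0.2432 × √(90/2) = 1.6317
Two-sided α = 0.02 → critical value z_{0.01} = 2.326.
Power = Φ(δ − 2.326) + Φ(−δ − 2.326) = Φ(-0.695) + Φ(-3.958) = 0.2436 + 0.0000 = 0.2437.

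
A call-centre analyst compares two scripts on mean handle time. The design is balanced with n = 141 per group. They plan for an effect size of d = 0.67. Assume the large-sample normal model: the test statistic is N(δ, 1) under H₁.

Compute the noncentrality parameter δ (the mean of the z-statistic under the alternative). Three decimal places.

δ = d·√(n/2) = 0.67 × √(141/2) = 5.6256

δ ≈ 5.626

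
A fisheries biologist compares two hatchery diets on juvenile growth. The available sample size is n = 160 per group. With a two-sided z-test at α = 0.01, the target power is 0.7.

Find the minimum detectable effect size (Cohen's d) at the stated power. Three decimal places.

Required noncentrality: δ = z_{0.005} + z_{0.30} = 2.576 + 0.524 = 3.100.
(The second rejection-region term Φ(−δ − z_{α/2}) is negligible and dropped.)
δ = d·√(n/2) ⇒ d = δ/√(n/2) = 3.100/√(160/2) = 0.3466.

d ≈ 0.347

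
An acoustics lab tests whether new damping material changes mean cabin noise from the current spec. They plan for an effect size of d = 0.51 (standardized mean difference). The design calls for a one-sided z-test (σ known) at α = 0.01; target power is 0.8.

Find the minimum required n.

n = 39

For power 0.8 need Φ(δ − z_{0.01}) = 0.8, so δ = z_{0.01} + z_{0.20} = 2.326 + 0.842 = 3.168.
δ = d·√n ⇒ n = (δ/d)² = (3.168 / 0.51)² = 38.59.
Round up to the next whole unit.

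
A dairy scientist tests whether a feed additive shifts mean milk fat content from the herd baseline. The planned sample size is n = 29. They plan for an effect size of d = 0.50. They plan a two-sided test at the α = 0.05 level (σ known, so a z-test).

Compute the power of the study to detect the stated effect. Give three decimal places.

Power ≈ 0.768

Noncentrality parameter: λ = d·√n = 0.50 × √29 = 2.6926
Two-sided α = 0.05 → critical value z_{0.025} = 1.960.
Power = Φ(λ − 1.960) + Φ(−λ − 1.960) = Φ(0.733) + Φ(-4.653) = 0.7681 + 0.0000 = 0.7681.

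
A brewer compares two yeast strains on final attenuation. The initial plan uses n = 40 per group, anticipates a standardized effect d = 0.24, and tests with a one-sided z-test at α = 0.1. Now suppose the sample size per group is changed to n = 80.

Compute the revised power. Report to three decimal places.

Power ≈ 0.593

With n = 80 per group: δ = d·√(n/2) = 0.24 × √(80/2) = 1.5179. Critical value z_{0.1} = 1.282.
Revised power = P(Z > 1.282 − δ) = Φ(0.236) = 0.5934.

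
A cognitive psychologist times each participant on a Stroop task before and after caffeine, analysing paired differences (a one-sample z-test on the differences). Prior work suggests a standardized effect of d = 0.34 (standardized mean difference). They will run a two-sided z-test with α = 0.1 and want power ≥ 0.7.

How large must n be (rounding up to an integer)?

For power 0.7 need Φ(δ − z_{0.05}) = 0.7, so δ = z_{0.05} + z_{0.30} = 1.645 + 0.524 = 2.169.
(For δ > 0 the lower-tail rejection region contributes negligibly to power, so the one-term inversion is standard.)
δ = d·√n ⇒ n = (δ/d)² = (2.169 / 0.34)² = 40.71.
Rounding up, n = 41.

n = 41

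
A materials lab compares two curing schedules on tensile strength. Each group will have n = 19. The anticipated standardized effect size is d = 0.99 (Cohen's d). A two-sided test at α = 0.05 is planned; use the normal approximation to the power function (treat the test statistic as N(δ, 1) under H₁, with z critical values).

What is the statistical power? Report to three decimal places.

Power ≈ 0.862

Noncentrality parameter: δ = d·√(n/2) = 0.99 × √(19/2) = 3.0514
Two-sided α = 0.05 → critical value z_{0.025} = 1.960.
Power = Φ(δ − 1.960) + Φ(−δ − 1.960) = Φ(1.091) + Φ(-5.011) = 0.8625 + 0.0000 = 0.8625.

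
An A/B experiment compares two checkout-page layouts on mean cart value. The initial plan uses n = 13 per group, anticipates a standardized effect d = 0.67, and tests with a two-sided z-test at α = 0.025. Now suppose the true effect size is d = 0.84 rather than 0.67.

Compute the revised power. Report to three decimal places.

Power ≈ 0.460

With d = 0.84: δ = d·√(n/2) = 0.84 × √(13/2) = 2.1416. Critical value z_{0.0125} = 2.241.
Revised power = Φ(δ − 2.241) + Φ(−δ − 2.241) = Φ(-0.100) + Φ(-4.383) = 0.4602 + 0.0000 = 0.4603.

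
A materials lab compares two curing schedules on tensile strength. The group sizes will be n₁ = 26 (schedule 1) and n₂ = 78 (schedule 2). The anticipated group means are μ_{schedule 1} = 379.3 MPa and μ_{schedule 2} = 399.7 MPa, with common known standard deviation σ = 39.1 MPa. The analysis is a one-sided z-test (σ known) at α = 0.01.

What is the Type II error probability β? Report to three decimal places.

Standardized effect: d = |μ_{schedule 1} − μ_{schedule 2}| / σ = |379.3 − 399.7| / 39.1 = 0.5217
Noncentrality parameter: δ = d / √(1/n₁ + 1/n₂) = 0.5217 / √(1/26 + 1/78) = 2.3039
One-sided α = 0.01 → critical value z_{0.01} = 2.326.
Power = P(Z > 2.326 − δ) = Φ(-0.022) = 0.4911.
Type II error: β = 1 − power = 1 − 0.4911 = 0.5089.

β ≈ 0.509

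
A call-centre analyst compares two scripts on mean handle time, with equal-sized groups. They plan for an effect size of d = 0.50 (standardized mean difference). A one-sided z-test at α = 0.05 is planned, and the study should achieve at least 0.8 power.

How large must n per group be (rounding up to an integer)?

n = 50 per group

For power 0.8 need Φ(δ − z_{0.05}) = 0.8, so δ = z_{0.05} + z_{0.20} = 1.645 + 0.842 = 2.486.
δ = d·√(n/2) ⇒ n = 2(δ/d)² = 2 × (2.486 / 0.50)² = 49.46.
Round up to the next whole unit.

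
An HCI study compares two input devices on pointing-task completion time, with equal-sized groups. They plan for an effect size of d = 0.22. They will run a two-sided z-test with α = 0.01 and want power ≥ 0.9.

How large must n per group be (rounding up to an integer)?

Set Φ(δ − 2.576) = 0.9; then δ − 2.576 = Φ⁻¹(0.9) = 1.282, giving δ = 3.857.
(Ignoring the negligible lower-tail rejection probability gives the usual closed-form inversion.)
δ = d·√(n/2) ⇒ n = 2(δ/d)² = 2 × (3.857 / 0.22)² = 614.85.
Round up to the next whole unit.

n = 615 per group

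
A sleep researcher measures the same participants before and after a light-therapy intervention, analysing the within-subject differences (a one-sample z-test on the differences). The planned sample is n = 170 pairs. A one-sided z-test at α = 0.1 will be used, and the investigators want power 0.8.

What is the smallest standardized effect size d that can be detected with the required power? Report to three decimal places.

Required noncentrality: δ = z_{0.1} + z_{0.20} = 1.282 + 0.842 = 2.123.
δ = d·√n ⇒ d = δ/√n = 2.123/√170 = 0.1628.

d ≈ 0.163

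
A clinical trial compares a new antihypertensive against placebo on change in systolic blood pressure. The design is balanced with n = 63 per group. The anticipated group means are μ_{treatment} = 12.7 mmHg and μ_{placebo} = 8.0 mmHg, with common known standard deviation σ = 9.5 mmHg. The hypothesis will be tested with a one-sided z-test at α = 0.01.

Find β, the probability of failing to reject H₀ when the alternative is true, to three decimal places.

Standardized effect: d = |μ_{treatment} − μ_{placebo}| / σ = |12.7 − 8.0| / 9.5 = 0.4947
Noncentrality parameter: δ = d·√(n/2) = 0.4947 × √(63/2) = 2.7767
One-sided α = 0.01 → critical value z_{0.01} = 2.326.
Power = P(Z > 2.326 − δ) = Φ(0.450) = 0.6738.
Type II error: β = 1 − power = 1 − 0.6738 = 0.3262.

β ≈ 0.326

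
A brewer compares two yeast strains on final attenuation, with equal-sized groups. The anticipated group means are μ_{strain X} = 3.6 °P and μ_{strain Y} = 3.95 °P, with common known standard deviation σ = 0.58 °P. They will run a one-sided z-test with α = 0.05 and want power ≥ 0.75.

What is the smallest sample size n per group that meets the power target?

n = 30 per group

Standardized effect: d = |μ_{strain X} − μ_{strain Y}| / σ = |3.6 − 3.95| / 0.58 = 0.6034
For power 0.75 need Φ(δ − z_{0.05}) = 0.75, so δ = z_{0.05} + z_{0.25} = 1.645 + 0.674 = 2.319.
δ = d·√(n/2) ⇒ n = 2(δ/d)² = 2 × (2.319 / 0.6034)² = 29.54.
Rounding up, n = 30 per group.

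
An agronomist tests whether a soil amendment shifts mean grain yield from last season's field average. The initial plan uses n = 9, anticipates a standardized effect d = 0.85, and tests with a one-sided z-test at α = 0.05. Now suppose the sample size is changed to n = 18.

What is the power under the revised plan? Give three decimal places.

Power ≈ 0.975

With n = 18: δ = d·√n = 0.85 × √18 = 3.6062. Critical value z_{0.05} = 1.645.
Revised power = P(Z > 1.645 − δ) = Φ(1.961) = 0.9751.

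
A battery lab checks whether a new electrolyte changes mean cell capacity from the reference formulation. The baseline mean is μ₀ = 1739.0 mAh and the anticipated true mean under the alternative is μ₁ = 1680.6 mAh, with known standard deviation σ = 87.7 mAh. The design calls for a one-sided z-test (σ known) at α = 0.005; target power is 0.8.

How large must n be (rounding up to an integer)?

Standardized effect: d = |μ₁ − μ₀| / σ = |1680.6 − 1739.0| / 87.7 = 0.6659
Set Φ(δ − 2.576) = 0.8; then δ − 2.576 = Φ⁻¹(0.8) = 0.842, giving δ = 3.417.
δ = d·√n ⇒ n = (δ/d)² = (3.417 / 0.6659)² = 26.34.
Rounding up, n = 27.

n = 27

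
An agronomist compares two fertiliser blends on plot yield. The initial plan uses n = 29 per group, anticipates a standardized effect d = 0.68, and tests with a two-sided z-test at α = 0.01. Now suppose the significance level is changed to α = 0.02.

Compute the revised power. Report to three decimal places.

Power ≈ 0.604

δ = d·√(n/2) = 0.68 × √(29/2) = 2.5894 (unchanged). New critical value: z_{0.01} = 2.326.
Revised power = Φ(δ − 2.326) + Φ(−δ − 2.326) = Φ(0.263) + Φ(-4.916) = 0.6037 + 0.0000 = 0.6037.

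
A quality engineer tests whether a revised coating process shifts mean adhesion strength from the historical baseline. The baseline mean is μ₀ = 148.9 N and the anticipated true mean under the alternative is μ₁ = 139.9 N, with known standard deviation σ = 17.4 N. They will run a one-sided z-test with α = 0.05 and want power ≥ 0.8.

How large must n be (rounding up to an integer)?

Standardized effect: d = |μ₁ − μ₀| / σ = |139.9 − 148.9| / 17.4 = 0.5172
For power 0.8 need Φ(δ − z_{0.05}) = 0.8, so δ = z_{0.05} + z_{0.20} = 1.645 + 0.842 = 2.486.
δ = d·√n ⇒ n = (δ/d)² = (2.486 / 0.5172)² = 23.11.
Round up to the next whole unit.

n = 24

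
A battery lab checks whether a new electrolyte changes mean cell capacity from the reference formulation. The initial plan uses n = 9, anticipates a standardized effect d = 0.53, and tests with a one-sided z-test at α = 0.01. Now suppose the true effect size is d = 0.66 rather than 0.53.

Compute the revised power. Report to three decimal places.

Power ≈ 0.365

With d = 0.66: δ = d·√n = 0.66 × √9 = 1.9800. Critical value z_{0.01} = 2.326.
Revised power = P(Z > 2.326 − δ) = Φ(-0.346) = 0.3645.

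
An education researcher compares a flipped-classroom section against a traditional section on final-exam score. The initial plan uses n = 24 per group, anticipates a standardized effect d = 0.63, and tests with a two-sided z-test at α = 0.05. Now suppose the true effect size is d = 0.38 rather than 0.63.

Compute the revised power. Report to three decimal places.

Power ≈ 0.260

With d = 0.38: δ = d·√(n/2) = 0.38 × √(24/2) = 1.3164. Critical value z_{0.025} = 1.960.
Revised power = Φ(δ − 1.960) + Φ(−δ − 1.960) = Φ(-0.644) + Φ(-3.276) = 0.2599 + 0.0005 = 0.2604.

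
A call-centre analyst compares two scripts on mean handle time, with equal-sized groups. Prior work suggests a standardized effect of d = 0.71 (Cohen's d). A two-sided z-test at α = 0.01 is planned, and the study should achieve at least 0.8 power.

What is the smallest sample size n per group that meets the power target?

For power 0.8 need Φ(δ − z_{0.005}) = 0.8, so δ = z_{0.005} + z_{0.20} = 2.576 + 0.842 = 3.417.
(For δ > 0 the lower-tail rejection region contributes negligibly to power, so the one-term inversion is standard.)
δ = d·√(n/2) ⇒ n = 2(δ/d)² = 2 × (3.417 / 0.71)² = 46.34.
Rounding up, n = 47 per group.

n = 47 per group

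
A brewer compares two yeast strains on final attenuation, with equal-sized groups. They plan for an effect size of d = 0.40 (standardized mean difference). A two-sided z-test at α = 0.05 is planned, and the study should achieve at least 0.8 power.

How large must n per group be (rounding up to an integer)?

For power 0.8 need Φ(δ − z_{0.025}) = 0.8, so δ = z_{0.025} + z_{0.20} = 1.960 + 0.842 = 2.802.
(Ignoring the negligible lower-tail rejection probability gives the usual closed-form inversion.)
δ = d·√(n/2) ⇒ n = 2(δ/d)² = 2 × (2.802 / 0.40)² = 98.11.
Round up to the next whole unit.

n = 99 per group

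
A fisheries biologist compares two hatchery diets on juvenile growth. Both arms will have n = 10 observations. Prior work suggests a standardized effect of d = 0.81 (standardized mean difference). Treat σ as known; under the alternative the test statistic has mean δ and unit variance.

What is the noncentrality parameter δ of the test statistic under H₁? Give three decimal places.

δ = d·√(n/2) = 0.81 × √(10/2) = 1.8112

δ ≈ 1.811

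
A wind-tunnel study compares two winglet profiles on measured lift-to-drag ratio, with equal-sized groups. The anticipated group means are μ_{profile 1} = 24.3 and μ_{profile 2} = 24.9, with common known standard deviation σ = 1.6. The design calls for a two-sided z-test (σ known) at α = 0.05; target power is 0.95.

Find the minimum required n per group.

n = 185 per group

Standardized effect: d = |μ_{profile 1} − μ_{profile 2}| / σ = |24.3 − 24.9| / 1.6 = 0.3750
For power 0.95 need Φ(δ − z_{0.025}) = 0.95, so δ = z_{0.025} + z_{0.05} = 1.960 + 1.645 = 3.605.
(The Φ(−δ − z_{α/2}) term is vanishingly small for δ > 0 and is dropped in the standard sample-size formula.)
δ = d·√(n/2) ⇒ n = 2(δ/d)² = 2 × (3.605 / 0.3750)² = 184.81.
Round up to the next whole unit.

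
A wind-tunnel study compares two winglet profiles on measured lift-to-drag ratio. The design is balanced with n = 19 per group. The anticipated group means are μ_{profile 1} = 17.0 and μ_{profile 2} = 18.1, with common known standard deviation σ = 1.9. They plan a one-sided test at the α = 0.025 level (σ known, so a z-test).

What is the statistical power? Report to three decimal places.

Power ≈ 0.430

Standardized effect: d = |μ_{profile 1} − μ_{profile 2}| / σ = |17.0 − 18.1| / 1.9 = 0.5789
Noncentrality parameter: δ = d·√(n/2) = 0.5789 × √(19/2) = 1.7844
One-sided α = 0.025 → critical value z_{0.025} = 1.960.
Power = P(Z > 1.960 − δ) = Φ(-0.176) = 0.4303.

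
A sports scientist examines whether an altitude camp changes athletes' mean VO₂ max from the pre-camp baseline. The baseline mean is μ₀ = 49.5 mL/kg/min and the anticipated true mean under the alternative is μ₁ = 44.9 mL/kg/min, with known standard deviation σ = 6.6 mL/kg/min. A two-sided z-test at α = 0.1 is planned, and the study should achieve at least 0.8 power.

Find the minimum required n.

n = 13

Standardized effect: d = |μ₁ − μ₀| / σ = |44.9 − 49.5| / 6.6 = 0.6970
Set Φ(δ − 1.645) = 0.8; then δ − 1.645 = Φ⁻¹(0.8) = 0.842, giving δ = 2.486.
(Ignoring the negligible lower-tail rejection probability gives the usual closed-form inversion.)
δ = d·√n ⇒ n = (δ/d)² = (2.486 / 0.6970)² = 12.73.
Rounding up, n = 13.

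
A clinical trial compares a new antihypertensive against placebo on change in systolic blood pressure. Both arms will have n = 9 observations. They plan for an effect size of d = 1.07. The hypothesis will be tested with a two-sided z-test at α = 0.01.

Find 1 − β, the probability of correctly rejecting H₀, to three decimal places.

Noncentrality parameter: δ = d·√(n/2) = 1.07 × √(9/2) = 2.2698
Two-sided α = 0.01 → critical value z_{0.005} = 2.576.
Power = Φ(δ − 2.576) + Φ(−δ − 2.576) = Φ(-0.306) + Φ(-4.846) = 0.3798 + 0.0000 = 0.3798.

Power ≈ 0.380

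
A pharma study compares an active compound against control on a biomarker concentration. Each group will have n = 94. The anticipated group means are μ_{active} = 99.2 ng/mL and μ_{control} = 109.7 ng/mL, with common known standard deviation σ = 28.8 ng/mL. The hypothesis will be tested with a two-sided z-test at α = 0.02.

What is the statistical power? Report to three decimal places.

Standardized effect: d = |μ_{active} − μ_{control}| / σ = |99.2 − 109.7| / 28.8 = 0.3646
Noncentrality parameter: δ = d·√(n/2) = 0.3646 × √(94/2) = 2.4995
Two-sided α = 0.02 → critical value z_{0.01} = 2.326.
Power = Φ(δ − 2.326) + Φ(−δ − 2.326) = Φ(0.173) + Φ(-4.826) = 0.5687 + 0.0000 = 0.5687.

Power ≈ 0.569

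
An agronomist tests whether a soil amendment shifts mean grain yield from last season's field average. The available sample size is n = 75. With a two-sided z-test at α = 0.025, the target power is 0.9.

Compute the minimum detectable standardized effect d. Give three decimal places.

d ≈ 0.407

Required noncentrality: δ = z_{0.0125} + z_{0.10} = 2.241 + 1.282 = 3.523.
(Lower-tail contribution to power is negligible for δ > 0.)
δ = d·√n ⇒ d = δ/√n = 3.523/√75 = 0.4068.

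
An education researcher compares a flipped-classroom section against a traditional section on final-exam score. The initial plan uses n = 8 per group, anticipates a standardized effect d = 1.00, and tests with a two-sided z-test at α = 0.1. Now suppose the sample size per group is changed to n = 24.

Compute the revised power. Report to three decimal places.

Power ≈ 0.966

With n = 24 per group: δ = d·√(n/2) = 1.00 × √(24/2) = 3.4641. Critical value z_{0.05} = 1.645.
Revised power = Φ(δ − 1.645) + Φ(−δ − 1.645) = Φ(1.819) + Φ(-5.109) = 0.9656 + 0.0000 = 0.9656.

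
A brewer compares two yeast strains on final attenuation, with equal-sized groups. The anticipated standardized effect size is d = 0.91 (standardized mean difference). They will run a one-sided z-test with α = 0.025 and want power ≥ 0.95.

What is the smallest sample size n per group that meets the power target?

Set Φ(δ − 1.960) = 0.95; then δ − 1.960 = Φ⁻¹(0.95) = 1.645, giving δ = 3.605.
δ = d·√(n/2) ⇒ n = 2(δ/d)² = 2 × (3.605 / 0.91)² = 31.38.
Rounding up, n = 32 per group.

n = 32 per group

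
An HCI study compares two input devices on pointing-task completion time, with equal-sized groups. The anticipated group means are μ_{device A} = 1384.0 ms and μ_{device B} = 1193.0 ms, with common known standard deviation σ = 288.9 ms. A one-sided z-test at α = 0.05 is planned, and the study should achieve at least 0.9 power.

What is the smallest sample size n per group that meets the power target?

n = 40 per group

Standardized effect: d = |μ_{device A} − μ_{device B}| / σ = |1384.0 − 1193.0| / 288.9 = 0.6611
For power 0.9 need Φ(δ − z_{0.05}) = 0.9, so δ = z_{0.05} + z_{0.10} = 1.645 + 1.282 = 2.926.
δ = d·√(n/2) ⇒ n = 2(δ/d)² = 2 × (2.926 / 0.6611)² = 39.19.
Rounding up, n = 40 per group.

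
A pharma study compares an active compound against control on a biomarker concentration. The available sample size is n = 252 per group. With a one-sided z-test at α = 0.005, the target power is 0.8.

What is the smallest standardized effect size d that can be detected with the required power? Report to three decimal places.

Required noncentrality: δ = z_{0.005} + z_{0.20} = 2.576 + 0.842 = 3.417.
δ = d·√(n/2) ⇒ d = δ/√(n/2) = 3.417/√(252/2) = 0.3045.

d ≈ 0.304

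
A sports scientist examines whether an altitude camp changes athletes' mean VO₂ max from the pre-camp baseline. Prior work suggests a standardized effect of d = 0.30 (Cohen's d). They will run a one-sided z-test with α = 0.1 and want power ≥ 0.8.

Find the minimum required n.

Set Φ(δ − 1.282) = 0.8; then δ − 1.282 = Φ⁻¹(0.8) = 0.842, giving δ = 2.123.
δ = d·√n ⇒ n = (δ/d)² = (2.123 / 0.30)² = 50.09.
Rounding up, n = 51.

n = 51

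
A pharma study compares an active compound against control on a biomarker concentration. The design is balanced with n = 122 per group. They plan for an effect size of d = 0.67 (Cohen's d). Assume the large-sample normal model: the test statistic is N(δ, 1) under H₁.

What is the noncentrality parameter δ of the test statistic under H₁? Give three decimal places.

δ ≈ 5.233

δ = d·√(n/2) = 0.67 × √(122/2) = 5.2329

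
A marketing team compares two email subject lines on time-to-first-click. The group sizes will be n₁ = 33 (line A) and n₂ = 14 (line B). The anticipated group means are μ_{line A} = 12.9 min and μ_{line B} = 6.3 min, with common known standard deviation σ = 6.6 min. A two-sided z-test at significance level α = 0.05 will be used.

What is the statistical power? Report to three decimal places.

Power ≈ 0.880

Standardized effect: d = |μ_{line A} − μ_{line B}| / σ = |12.9 − 6.3| / 6.6 = 1.0000
Noncentrality parameter: δ = d / √(1/n₁ + 1/n₂) = 1.0000 / √(1/33 + 1/14) = 3.1352
Two-sided α = 0.05 → critical value z_{0.025} = 1.960.
Power = Φ(δ − 1.960) + Φ(−δ − 1.960) = Φ(1.175) + Φ(-5.095) = 0.8801 + 0.0000 = 0.8801.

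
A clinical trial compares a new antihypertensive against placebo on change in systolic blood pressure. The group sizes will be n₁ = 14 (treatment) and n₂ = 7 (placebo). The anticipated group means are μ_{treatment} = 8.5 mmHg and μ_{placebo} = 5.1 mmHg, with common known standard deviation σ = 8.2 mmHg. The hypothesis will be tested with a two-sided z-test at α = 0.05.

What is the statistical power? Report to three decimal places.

Standardized effect: d = |μ_{treatment} − μ_{placebo}| / σ = |8.5 − 5.1| / 8.2 = 0.4146
Noncentrality parameter: δ = d / √(1/n₁ + 1/n₂) = 0.4146 / √(1/14 + 1/7) = 0.8957
Critical value for a two-sided test at α = 0.05: z_{α/2} = 1.960.
Power = Φ(δ − 1.960) + Φ(−δ − 1.960) = Φ(-1.064) + Φ(-2.856) = 0.1436 + 0.0021 = 0.1458.

Power ≈ 0.146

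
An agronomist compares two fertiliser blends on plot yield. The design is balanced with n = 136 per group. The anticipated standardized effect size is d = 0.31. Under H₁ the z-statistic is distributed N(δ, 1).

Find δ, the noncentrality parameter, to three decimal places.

δ ≈ 2.556

The noncentrality parameter scales effect size by the design's sample-size factor: δ = d·√(n/2) = 0.31 × √(136/2) = 2.5563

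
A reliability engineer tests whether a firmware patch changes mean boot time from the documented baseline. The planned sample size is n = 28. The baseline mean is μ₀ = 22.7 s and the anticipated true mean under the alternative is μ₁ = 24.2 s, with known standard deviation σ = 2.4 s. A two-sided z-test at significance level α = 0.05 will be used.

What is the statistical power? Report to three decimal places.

Power ≈ 0.911

Standardized effect: d = |μ₁ − μ₀| / σ = |24.2 − 22.7| / 2.4 = 0.6250
Noncentrality parameter: δ = d·√n = 0.6250 × √28 = 3.3072
Two-sided α = 0.05 → critical value z_{0.025} = 1.960.
Power = Φ(δ − 1.960) + Φ(−δ − 1.960) = Φ(1.347) + Φ(-5.267) = 0.9110 + 0.0000 = 0.9110.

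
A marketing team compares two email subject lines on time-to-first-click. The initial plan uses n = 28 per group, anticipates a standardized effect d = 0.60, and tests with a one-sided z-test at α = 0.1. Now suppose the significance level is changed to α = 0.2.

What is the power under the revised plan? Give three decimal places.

δ = d·√(n/2) = 0.60 × √(28/2) = 2.2450 (unchanged). New critical value: z_{0.2} = 0.842.
Revised power = P(Z > 0.842 − δ) = Φ(1.403) = 0.9197.

Power ≈ 0.920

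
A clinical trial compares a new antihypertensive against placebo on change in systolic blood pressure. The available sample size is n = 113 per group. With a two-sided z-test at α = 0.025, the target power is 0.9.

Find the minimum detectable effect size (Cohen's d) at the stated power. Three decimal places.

d ≈ 0.469

Need Φ(δ − 2.241) = 0.9, so δ = 2.241 + 1.282 = 3.523.
(The second rejection-region term Φ(−δ − z_{α/2}) is negligible and dropped.)
δ = d·√(n/2) ⇒ d = δ/√(n/2) = 3.523/√(113/2) = 0.4687.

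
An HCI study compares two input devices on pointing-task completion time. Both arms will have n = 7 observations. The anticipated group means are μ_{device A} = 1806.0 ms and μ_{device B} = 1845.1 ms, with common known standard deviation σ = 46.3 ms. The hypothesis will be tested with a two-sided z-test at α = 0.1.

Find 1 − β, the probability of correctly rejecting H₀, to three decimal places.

Standardized effect: d = |μ_{device A} − μ_{device B}| / σ = |1806.0 − 1845.1| / 46.3 = 0.8445
Noncentrality parameter: δ = d·√(n/2) = 0.8445 × √(7/2) = 1.5799
Two-sided α = 0.1 → critical value z_{0.05} = 1.645.
Power = Φ(δ − 1.645) + Φ(−δ − 1.645) = Φ(-0.065) + Φ(-3.225) = 0.4741 + 0.0006 = 0.4747.

Power ≈ 0.475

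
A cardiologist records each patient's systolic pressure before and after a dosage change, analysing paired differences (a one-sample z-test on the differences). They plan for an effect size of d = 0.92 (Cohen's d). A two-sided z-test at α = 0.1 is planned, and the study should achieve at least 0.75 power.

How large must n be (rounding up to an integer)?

Set Φ(δ − 1.645) = 0.75; then δ − 1.645 = Φ⁻¹(0.75) = 0.674, giving δ = 2.319.
(Ignoring the negligible lower-tail rejection probability gives the usual closed-form inversion.)
δ = d·√n ⇒ n = (δ/d)² = (2.319 / 0.92)² = 6.36.
Round up to the next whole unit.

n = 7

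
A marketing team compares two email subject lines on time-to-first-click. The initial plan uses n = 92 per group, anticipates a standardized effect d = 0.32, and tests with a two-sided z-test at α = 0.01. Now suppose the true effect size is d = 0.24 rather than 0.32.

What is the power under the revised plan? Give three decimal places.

With d = 0.24: δ = d·√(n/2) = 0.24 × √(92/2) = 1.6278. Critical value z_{0.005} = 2.576.
Revised power = Φ(δ − 2.576) + Φ(−δ − 2.576) = Φ(-0.948) + Φ(-4.204) = 0.1715 + 0.0000 = 0.1716.

Power ≈ 0.172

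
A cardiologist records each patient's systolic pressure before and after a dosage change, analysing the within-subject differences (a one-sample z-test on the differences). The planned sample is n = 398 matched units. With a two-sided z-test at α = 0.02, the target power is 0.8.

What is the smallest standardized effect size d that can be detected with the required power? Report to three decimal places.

d ≈ 0.159

Need Φ(δ − 2.326) = 0.8, so δ = 2.326 + 0.842 = 3.168.
(The second rejection-region term Φ(−δ − z_{α/2}) is negligible and dropped.)
δ = d·√n ⇒ d = δ/√n = 3.168/√398 = 0.1588.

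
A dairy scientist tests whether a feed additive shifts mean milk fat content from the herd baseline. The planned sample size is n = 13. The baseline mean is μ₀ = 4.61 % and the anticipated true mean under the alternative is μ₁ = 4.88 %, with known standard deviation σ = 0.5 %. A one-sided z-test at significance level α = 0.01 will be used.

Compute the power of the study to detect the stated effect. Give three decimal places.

Standardized effect: d = |μ₁ − μ₀| / σ = |4.88 − 4.61| / 0.5 = 0.5400
Noncentrality parameter: δ = d·√n = 0.5400 × √13 = 1.9470
One-sided α = 0.01 → critical value z_{0.01} = 2.326.
Power = P(Z > 2.326 − δ) = Φ(-0.379) = 0.3522.

Power ≈ 0.352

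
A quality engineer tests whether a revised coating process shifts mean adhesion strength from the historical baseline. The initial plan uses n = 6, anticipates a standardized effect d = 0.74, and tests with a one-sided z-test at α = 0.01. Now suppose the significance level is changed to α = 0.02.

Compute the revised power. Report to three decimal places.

Power ≈ 0.405

δ = d·√n = 0.74 × √6 = 1.8126 (unchanged). New critical value: z_{0.02} = 2.054.
Revised power = Φ(δ − 2.054) = Φ(-0.241) = 0.4047.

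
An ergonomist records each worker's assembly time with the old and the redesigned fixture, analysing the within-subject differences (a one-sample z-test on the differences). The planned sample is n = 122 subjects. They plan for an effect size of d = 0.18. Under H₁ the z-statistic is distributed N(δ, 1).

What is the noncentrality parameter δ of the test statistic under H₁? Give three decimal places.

The noncentrality parameter scales effect size by the design's sample-size factor: δ = d·√n = 0.18 × √122 = 1.9882

δ ≈ 1.988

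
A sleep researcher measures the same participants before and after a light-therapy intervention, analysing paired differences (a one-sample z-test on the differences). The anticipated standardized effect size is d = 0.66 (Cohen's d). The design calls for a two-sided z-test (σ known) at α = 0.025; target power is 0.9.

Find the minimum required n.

n = 29

Set Φ(δ − 2.241) = 0.9; then δ − 2.241 = Φ⁻¹(0.9) = 1.282, giving δ = 3.523.
(The Φ(−δ − z_{α/2}) term is vanishingly small for δ > 0 and is dropped in the standard sample-size formula.)
δ = d·√n ⇒ n = (δ/d)² = (3.523 / 0.66)² = 28.49.
Rounding up, n = 29.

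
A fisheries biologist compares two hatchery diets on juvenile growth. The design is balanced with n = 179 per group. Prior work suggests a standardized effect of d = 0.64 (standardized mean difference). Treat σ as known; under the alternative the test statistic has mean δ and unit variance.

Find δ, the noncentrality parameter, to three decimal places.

δ = d·√(n/2) = 0.64 × √(179/2) = 6.0547

δ ≈ 6.055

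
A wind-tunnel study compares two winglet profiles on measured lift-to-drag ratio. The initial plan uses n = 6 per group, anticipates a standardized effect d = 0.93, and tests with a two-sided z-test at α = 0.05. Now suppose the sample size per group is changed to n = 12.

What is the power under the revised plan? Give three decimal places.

Power ≈ 0.625

With n = 12 per group: δ = d·√(n/2) = 0.93 × √(12/2) = 2.2780. Critical value z_{0.025} = 1.960.
Revised power = Φ(δ − 1.960) + Φ(−δ − 1.960) = Φ(0.318) + Φ(-4.238) = 0.6248 + 0.0000 = 0.6248.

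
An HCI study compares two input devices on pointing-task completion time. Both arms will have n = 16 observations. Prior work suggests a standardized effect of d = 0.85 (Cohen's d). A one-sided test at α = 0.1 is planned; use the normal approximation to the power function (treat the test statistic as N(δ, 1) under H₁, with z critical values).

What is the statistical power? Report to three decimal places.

Noncentrality parameter: δ = d·√(n/2) = 0.85 × √(16/2) = 2.4042
Critical value for a one-sided test at α = 0.1: z_α = 1.282.
Power = Φ(δ − 1.282) = Φ(1.123) = 0.8692.

Power ≈ 0.869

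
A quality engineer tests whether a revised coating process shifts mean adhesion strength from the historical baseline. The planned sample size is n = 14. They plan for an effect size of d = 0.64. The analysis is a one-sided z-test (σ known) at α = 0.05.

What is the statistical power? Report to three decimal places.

Noncentrality parameter: λ = d·√n = 0.64 × √14 = 2.3947
Critical value for a one-sided test at α = 0.05: z_α = 1.645.
Power = Φ(λ − 1.645) = Φ(0.750) = 0.7733.

Power ≈ 0.773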